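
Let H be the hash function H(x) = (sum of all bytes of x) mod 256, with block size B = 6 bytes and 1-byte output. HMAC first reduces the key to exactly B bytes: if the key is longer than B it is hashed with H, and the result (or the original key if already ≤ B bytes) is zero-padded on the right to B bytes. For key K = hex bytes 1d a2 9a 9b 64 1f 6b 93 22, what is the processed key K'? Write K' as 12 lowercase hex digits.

970000000000

|K| = 9 > B = 6, so first hash the key.
H(K): sum = 29+162+154+155+100+31+107+147+34 = 919; mod 256 = 151 → 97.
Zero-pad H(K) = 97 to 6 bytes: K' = 97 00 00 00 00 00.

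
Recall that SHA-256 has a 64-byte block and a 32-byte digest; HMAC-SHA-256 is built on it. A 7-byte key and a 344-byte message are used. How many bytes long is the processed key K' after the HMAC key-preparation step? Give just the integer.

64

Key is 7 ≤ 64 bytes, zero-padded: |K'| = 64.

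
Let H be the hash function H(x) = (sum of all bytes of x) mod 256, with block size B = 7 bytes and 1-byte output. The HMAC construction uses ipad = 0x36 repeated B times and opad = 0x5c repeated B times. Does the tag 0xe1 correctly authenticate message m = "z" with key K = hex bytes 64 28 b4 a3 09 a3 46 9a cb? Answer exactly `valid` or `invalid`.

Key hex bytes 64 28 b4 a3 09 a3 46 9a cb is 9 bytes > B = 7, so hash it first: H(key) = 3a, then zero-pad to 7 bytes: K' = 3a 00 00 00 00 00 00.
K' ⊕ ipad = 0c 36 36 36 36 36 36; K' ⊕ opad = 66 5c 5c 5c 5c 5c 5c.
Inner hash: sum = 12+54+54+54+54+54+54+122 = 458; mod 256 = 202 → ca.
Outer hash (recomputed tag): sum = 102+92+92+92+92+92+92+202 = 856; mod 256 = 88 → 58.
Recomputed tag = 58; claimed = e1 → mismatch.

invalid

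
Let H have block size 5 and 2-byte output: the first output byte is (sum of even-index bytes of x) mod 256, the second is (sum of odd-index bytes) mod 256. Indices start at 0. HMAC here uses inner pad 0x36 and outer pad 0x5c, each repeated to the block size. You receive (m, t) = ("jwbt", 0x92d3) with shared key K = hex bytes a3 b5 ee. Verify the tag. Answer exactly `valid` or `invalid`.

Key hex bytes a3 b5 ee is 3 bytes ≤ B = 5; zero-pad to 5 bytes: K' = a3 b5 ee 00 00.
K' ⊕ ipad = 95 83 d8 36 36; K' ⊕ opad = ff e9 b2 5c 5c.
Inner hash: even-index sum = 654 mod 256 = 142; odd-index sum = 389 mod 256 = 133 → 8e 85.
Outer hash (recomputed tag): even-index sum = 658 mod 256 = 146; odd-index sum = 467 mod 256 = 211 → 92 d3.
Recomputed tag = 92d3; claimed = 92d3 → match.

valid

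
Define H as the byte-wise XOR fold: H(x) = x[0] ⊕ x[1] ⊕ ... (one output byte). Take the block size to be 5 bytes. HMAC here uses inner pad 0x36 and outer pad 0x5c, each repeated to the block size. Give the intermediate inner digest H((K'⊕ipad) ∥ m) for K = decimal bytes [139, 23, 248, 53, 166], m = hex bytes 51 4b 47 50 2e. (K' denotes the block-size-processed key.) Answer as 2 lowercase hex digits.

e2

Key decimal bytes [139, 23, 248, 53, 166] = 8b 17 f8 35 a6 is exactly B = 5 bytes: K' = 8b 17 f8 35 a6.
K' ⊕ ipad = bd 21 ce 03 90.
Inner input = bd 21 ce 03 90 ∥ 51 4b 47 50 2e.
Inner hash: XOR bd⊕21⊕ce⊕03⊕90⊕51⊕4b⊕47⊕50⊕2e = e2.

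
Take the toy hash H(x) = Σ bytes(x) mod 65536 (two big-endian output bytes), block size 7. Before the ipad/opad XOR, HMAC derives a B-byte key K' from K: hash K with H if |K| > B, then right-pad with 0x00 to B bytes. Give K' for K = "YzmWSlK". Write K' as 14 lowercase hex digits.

Key "YzmWSlK" = 59 7a 6d 57 53 6c 4b is exactly B = 7 bytes: K' = 59 7a 6d 57 53 6c 4b.

597a6d57536c4b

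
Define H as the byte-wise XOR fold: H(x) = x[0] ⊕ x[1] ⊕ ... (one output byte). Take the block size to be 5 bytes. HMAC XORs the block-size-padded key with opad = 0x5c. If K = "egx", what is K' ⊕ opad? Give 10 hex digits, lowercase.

393b245c5c

Key "egx" = 65 67 78 is 3 bytes ≤ B = 5; zero-pad to 5 bytes: K' = 65 67 78 00 00.
XOR each byte with 0x5c: 65⊕5c=39, 67⊕5c=3b, 78⊕5c=24, 00⊕5c=5c, 00⊕5c=5c.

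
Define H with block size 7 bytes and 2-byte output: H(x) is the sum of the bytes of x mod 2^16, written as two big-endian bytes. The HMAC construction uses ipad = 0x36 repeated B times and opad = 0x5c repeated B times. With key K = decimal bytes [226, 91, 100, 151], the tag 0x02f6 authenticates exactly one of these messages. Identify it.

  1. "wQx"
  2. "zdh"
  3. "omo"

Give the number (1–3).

1

Key decimal bytes [226, 91, 100, 151] = e2 5b 64 97 is 4 bytes ≤ B = 7; zero-pad to 7 bytes: K' = e2 5b 64 97 00 00 00.
K' ⊕ ipad = d4 6d 52 a1 36 36 36; K' ⊕ opad = be 07 38 cb 5c 5c 5c.
m1: inner = H(d4 6d 52 a1 36 36 36 77 51 78) = 04 16; tag = H(be 07 38 cb 5c 5c 5c 04 16) = 02f6 ← matches
m2: inner = H(d4 6d 52 a1 36 36 36 7a 64 68) = 04 1c; tag = H(be 07 38 cb 5c 5c 5c 04 1c) = 02fc
m3: inner = H(d4 6d 52 a1 36 36 36 6f 6d 6f) = 04 21; tag = H(be 07 38 cb 5c 5c 5c 04 21) = 0301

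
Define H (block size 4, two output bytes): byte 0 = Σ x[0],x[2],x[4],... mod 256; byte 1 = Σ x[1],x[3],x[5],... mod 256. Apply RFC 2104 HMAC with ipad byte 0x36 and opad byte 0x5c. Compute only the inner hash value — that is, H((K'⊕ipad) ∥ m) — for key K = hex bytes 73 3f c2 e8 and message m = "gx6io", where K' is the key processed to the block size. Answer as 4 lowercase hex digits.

45c8

Key hex bytes 73 3f c2 e8 is exactly B = 4 bytes: K' = 73 3f c2 e8.
K' ⊕ ipad = 45 09 f4 de.
Inner input = 45 09 f4 de ∥ 67 78 36 69 6f.
Inner hash: even-index sum = 581 mod 256 = 69; odd-index sum = 456 mod 256 = 200 → 45 c8.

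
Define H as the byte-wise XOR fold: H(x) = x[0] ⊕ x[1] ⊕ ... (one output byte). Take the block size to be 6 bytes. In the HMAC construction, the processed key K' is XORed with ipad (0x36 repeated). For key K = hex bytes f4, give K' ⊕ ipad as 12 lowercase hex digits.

c23636363636

Key hex bytes f4 is 1 byte ≤ B = 6; zero-pad to 6 bytes: K' = f4 00 00 00 00 00.
XOR each byte with 0x36: f4⊕36=c2, 00⊕36=36, 00⊕36=36, 00⊕36=36, 00⊕36=36, 00⊕36=36.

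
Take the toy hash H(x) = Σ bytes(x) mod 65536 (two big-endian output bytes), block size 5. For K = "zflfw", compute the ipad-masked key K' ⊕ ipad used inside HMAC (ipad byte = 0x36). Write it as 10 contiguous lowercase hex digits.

Key "zflfw" = 7a 66 6c 66 77 is exactly B = 5 bytes: K' = 7a 66 6c 66 77.
XOR each byte with 0x36: 7a⊕36=4c, 66⊕36=50, 6c⊕36=5a, 66⊕36=50, 77⊕36=41.

4c505a5041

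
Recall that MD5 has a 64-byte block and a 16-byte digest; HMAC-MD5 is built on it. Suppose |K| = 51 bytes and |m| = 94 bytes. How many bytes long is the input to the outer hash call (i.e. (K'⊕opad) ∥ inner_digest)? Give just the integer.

80

Key is 51 ≤ 64 bytes, zero-padded: |K'| = 64.
Outer input = (K'⊕opad) ∥ H(inner) → 64 + 16 = 80 bytes.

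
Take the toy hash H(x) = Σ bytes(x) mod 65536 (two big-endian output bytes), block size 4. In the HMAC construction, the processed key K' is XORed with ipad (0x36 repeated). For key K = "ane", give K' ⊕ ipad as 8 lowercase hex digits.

Key "ane" = 61 6e 65 is 3 bytes ≤ B = 4; zero-pad to 4 bytes: K' = 61 6e 65 00.
XOR each byte with 0x36: 61⊕36=57, 6e⊕36=58, 65⊕36=53, 00⊕36=36.

57585336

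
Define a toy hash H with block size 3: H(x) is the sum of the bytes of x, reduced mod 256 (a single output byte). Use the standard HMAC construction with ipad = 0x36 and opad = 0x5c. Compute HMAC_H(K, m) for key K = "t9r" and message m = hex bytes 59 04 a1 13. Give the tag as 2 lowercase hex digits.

Key "t9r" = 74 39 72 is exactly B = 3 bytes: K' = 74 39 72.
K' ⊕ ipad = 42 0f 44.  K' ⊕ opad = 28 65 2e.
Inner input = (K'⊕ipad) ∥ m = 42 0f 44 ∥ 59 04 a1 13.
Inner hash: sum = 66+15+68+89+4+161+19 = 422; mod 256 = 166 → a6.
Outer input = (K'⊕opad) ∥ inner = 28 65 2e ∥ a6.
Outer hash (tag): sum = 40+101+46+166 = 353; mod 256 = 97 → 61.

61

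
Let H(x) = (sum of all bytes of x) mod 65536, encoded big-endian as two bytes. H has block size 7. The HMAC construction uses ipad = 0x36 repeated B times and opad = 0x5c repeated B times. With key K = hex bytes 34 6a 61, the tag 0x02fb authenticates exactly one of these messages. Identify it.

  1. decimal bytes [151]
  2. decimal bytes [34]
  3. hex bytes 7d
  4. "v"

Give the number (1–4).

2

Key hex bytes 34 6a 61 is 3 bytes ≤ B = 7; zero-pad to 7 bytes: K' = 34 6a 61 00 00 00 00.
K' ⊕ ipad = 02 5c 57 36 36 36 36; K' ⊕ opad = 68 36 3d 5c 5c 5c 5c.
m1: inner = H(02 5c 57 36 36 36 36 97) = 02 24; tag = H(68 36 3d 5c 5c 5c 5c 02 24) = 0271
m2: inner = H(02 5c 57 36 36 36 36 22) = 01 af; tag = H(68 36 3d 5c 5c 5c 5c 01 af) = 02fb ← matches
m3: inner = H(02 5c 57 36 36 36 36 7d) = 02 0a; tag = H(68 36 3d 5c 5c 5c 5c 02 0a) = 0257
m4: inner = H(02 5c 57 36 36 36 36 76) = 02 03; tag = H(68 36 3d 5c 5c 5c 5c 02 03) = 0250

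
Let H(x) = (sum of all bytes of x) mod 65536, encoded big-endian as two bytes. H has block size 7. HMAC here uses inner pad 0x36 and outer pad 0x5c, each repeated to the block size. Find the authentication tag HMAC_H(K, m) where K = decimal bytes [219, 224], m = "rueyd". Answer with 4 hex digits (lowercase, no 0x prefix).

040d

Key decimal bytes [219, 224] = db e0 is 2 bytes ≤ B = 7; zero-pad to 7 bytes: K' = db e0 00 00 00 00 00.
K' ⊕ ipad = ed d6 36 36 36 36 36.  K' ⊕ opad = 87 bc 5c 5c 5c 5c 5c.
Inner input = (K'⊕ipad) ∥ m = ed d6 36 36 36 36 36 ∥ 72 75 65 79 64.
Inner hash: sum = 237+214+54+54+54+54+54+114+117+101+121+100 = 1274 → 04 fa.
Outer input = (K'⊕opad) ∥ inner = 87 bc 5c 5c 5c 5c 5c ∥ 04 fa.
Outer hash (tag): sum = 135+188+92+92+92+92+92+4+250 = 1037 → 04 0d.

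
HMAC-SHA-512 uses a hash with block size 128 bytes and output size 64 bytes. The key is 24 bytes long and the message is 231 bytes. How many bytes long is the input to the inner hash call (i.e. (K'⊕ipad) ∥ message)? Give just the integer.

359

Key is 24 ≤ 128 bytes, zero-padded: |K'| = 128.
Inner input = (K'⊕ipad) ∥ m → 128 + 231 = 359 bytes.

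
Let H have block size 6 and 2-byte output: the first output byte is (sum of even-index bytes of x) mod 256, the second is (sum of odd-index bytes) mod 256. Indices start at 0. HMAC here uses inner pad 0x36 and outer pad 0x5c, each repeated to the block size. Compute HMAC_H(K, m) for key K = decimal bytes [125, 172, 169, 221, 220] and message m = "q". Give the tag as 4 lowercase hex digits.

Key decimal bytes [125, 172, 169, 221, 220] = 7d ac a9 dd dc is 5 bytes ≤ B = 6; zero-pad to 6 bytes: K' = 7d ac a9 dd dc 00.
K' ⊕ ipad = 4b 9a 9f eb ea 36.  K' ⊕ opad = 21 f0 f5 81 80 5c.
Inner input = (K'⊕ipad) ∥ m = 4b 9a 9f eb ea 36 ∥ 71.
Inner hash: even-index sum = 581 mod 256 = 69; odd-index sum = 443 mod 256 = 187 → 45 bb.
Outer input = (K'⊕opad) ∥ inner = 21 f0 f5 81 80 5c ∥ 45 bb.
Outer hash (tag): even-index sum = 475 mod 256 = 219; odd-index sum = 648 mod 256 = 136 → db 88.

db88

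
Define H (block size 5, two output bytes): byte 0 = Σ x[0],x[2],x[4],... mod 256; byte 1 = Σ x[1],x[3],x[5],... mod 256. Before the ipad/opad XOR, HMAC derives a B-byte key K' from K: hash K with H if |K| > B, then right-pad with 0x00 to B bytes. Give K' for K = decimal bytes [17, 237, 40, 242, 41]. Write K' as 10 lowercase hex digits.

Key decimal bytes [17, 237, 40, 242, 41] = 11 ed 28 f2 29 is exactly B = 5 bytes: K' = 11 ed 28 f2 29.

11ed28f229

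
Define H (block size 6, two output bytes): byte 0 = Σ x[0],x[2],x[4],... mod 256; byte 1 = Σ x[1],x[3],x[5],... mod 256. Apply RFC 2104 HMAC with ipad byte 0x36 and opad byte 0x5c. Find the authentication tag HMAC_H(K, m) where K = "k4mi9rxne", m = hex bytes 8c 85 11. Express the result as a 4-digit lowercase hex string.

4b15

Key "k4mi9rxne" = 6b 34 6d 69 39 72 78 6e 65 is 9 bytes > B = 6, so hash it first: H(key) = ee 7d, then zero-pad to 6 bytes: K' = ee 7d 00 00 00 00.
K' ⊕ ipad = d8 4b 36 36 36 36.  K' ⊕ opad = b2 21 5c 5c 5c 5c.
Inner input = (K'⊕ipad) ∥ m = d8 4b 36 36 36 36 ∥ 8c 85 11.
Inner hash: even-index sum = 481 mod 256 = 225; odd-index sum = 316 mod 256 = 60 → e1 3c.
Outer input = (K'⊕opad) ∥ inner = b2 21 5c 5c 5c 5c ∥ e1 3c.
Outer hash (tag): even-index sum = 587 mod 256 = 75; odd-index sum = 277 mod 256 = 21 → 4b 15.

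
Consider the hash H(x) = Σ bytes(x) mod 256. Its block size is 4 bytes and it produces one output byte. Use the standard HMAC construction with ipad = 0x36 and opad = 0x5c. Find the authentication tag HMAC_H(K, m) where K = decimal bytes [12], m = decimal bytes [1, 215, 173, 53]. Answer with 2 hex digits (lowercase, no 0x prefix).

fa

Key decimal bytes [12] = 0c is 1 byte ≤ B = 4; zero-pad to 4 bytes: K' = 0c 00 00 00.
K' ⊕ ipad = 3a 36 36 36.  K' ⊕ opad = 50 5c 5c 5c.
Inner input = (K'⊕ipad) ∥ m = 3a 36 36 36 ∥ 01 d7 ad 35.
Inner hash: sum = 58+54+54+54+1+215+173+53 = 662; mod 256 = 150 → 96.
Outer input = (K'⊕opad) ∥ inner = 50 5c 5c 5c ∥ 96.
Outer hash (tag): sum = 80+92+92+92+150 = 506; mod 256 = 250 → fa.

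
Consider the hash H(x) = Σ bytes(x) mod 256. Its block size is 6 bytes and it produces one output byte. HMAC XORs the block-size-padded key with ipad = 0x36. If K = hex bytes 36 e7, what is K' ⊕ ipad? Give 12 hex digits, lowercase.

Key hex bytes 36 e7 is 2 bytes ≤ B = 6; zero-pad to 6 bytes: K' = 36 e7 00 00 00 00.
XOR each byte with 0x36: 36⊕36=00, e7⊕36=d1, 00⊕36=36, 00⊕36=36, 00⊕36=36, 00⊕36=36.

00d136363636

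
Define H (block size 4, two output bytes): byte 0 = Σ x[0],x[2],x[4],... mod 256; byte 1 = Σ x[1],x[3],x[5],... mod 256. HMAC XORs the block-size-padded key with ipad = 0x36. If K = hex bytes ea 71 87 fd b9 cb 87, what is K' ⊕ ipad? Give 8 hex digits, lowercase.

870f3636

Key hex bytes ea 71 87 fd b9 cb 87 is 7 bytes > B = 4, so hash it first: H(key) = b1 39, then zero-pad to 4 bytes: K' = b1 39 00 00.
XOR each byte with 0x36: b1⊕36=87, 39⊕36=0f, 00⊕36=36, 00⊕36=36.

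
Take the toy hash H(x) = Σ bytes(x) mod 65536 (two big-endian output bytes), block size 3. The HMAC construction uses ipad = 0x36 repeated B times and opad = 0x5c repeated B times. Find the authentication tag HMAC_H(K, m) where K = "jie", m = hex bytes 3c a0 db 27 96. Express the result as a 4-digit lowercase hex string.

Key "jie" = 6a 69 65 is exactly B = 3 bytes: K' = 6a 69 65.
K' ⊕ ipad = 5c 5f 53.  K' ⊕ opad = 36 35 39.
Inner input = (K'⊕ipad) ∥ m = 5c 5f 53 ∥ 3c a0 db 27 96.
Inner hash: sum = 92+95+83+60+160+219+39+150 = 898 → 03 82.
Outer input = (K'⊕opad) ∥ inner = 36 35 39 ∥ 03 82.
Outer hash (tag): sum = 54+53+57+3+130 = 297 → 01 29.

0129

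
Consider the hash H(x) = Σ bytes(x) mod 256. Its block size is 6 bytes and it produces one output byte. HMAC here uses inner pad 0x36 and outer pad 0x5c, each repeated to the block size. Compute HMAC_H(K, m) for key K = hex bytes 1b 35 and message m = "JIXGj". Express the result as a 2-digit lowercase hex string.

Key hex bytes 1b 35 is 2 bytes ≤ B = 6; zero-pad to 6 bytes: K' = 1b 35 00 00 00 00.
K' ⊕ ipad = 2d 03 36 36 36 36.  K' ⊕ opad = 47 69 5c 5c 5c 5c.
Inner input = (K'⊕ipad) ∥ m = 2d 03 36 36 36 36 ∥ 4a 49 58 47 6a.
Inner hash: sum = 45+3+54+54+54+54+74+73+88+71+106 = 676; mod 256 = 164 → a4.
Outer input = (K'⊕opad) ∥ inner = 47 69 5c 5c 5c 5c ∥ a4.
Outer hash (tag): sum = 71+105+92+92+92+92+164 = 708; mod 256 = 196 → c4.

c4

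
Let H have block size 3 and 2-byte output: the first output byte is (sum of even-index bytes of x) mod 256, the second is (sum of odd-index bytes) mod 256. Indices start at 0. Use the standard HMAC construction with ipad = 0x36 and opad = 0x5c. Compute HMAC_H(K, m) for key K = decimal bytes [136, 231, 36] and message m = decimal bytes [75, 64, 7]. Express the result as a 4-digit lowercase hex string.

6fcb

Key decimal bytes [136, 231, 36] = 88 e7 24 is exactly B = 3 bytes: K' = 88 e7 24.
K' ⊕ ipad = be d1 12.  K' ⊕ opad = d4 bb 78.
Inner input = (K'⊕ipad) ∥ m = be d1 12 ∥ 4b 40 07.
Inner hash: even-index sum = 272 mod 256 = 16; odd-index sum = 291 mod 256 = 35 → 10 23.
Outer input = (K'⊕opad) ∥ inner = d4 bb 78 ∥ 10 23.
Outer hash (tag): even-index sum = 367 mod 256 = 111; odd-index sum = 203 mod 256 = 203 → 6f cb.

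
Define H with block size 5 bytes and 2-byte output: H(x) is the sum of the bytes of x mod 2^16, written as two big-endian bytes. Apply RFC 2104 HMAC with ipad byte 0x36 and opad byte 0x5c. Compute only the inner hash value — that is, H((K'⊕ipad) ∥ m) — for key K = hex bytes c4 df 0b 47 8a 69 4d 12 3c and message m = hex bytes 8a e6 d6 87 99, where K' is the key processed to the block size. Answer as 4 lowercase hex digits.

04f2

Key hex bytes c4 df 0b 47 8a 69 4d 12 3c is 9 bytes > B = 5, so hash it first: H(key) = 03 83, then zero-pad to 5 bytes: K' = 03 83 00 00 00.
K' ⊕ ipad = 35 b5 36 36 36.
Inner input = 35 b5 36 36 36 ∥ 8a e6 d6 87 99.
Inner hash: sum = 53+181+54+54+54+138+230+214+135+153 = 1266 → 04 f2.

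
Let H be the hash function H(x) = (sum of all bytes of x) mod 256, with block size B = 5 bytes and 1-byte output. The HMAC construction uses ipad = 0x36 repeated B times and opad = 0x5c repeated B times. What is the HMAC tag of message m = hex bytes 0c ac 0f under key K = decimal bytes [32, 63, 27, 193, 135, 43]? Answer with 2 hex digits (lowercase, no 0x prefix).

Key decimal bytes [32, 63, 27, 193, 135, 43] = 20 3f 1b c1 87 2b is 6 bytes > B = 5, so hash it first: H(key) = ed, then zero-pad to 5 bytes: K' = ed 00 00 00 00.
K' ⊕ ipad = db 36 36 36 36.  K' ⊕ opad = b1 5c 5c 5c 5c.
Inner input = (K'⊕ipad) ∥ m = db 36 36 36 36 ∥ 0c ac 0f.
Inner hash: sum = 219+54+54+54+54+12+172+15 = 634; mod 256 = 122 → 7a.
Outer input = (K'⊕opad) ∥ inner = b1 5c 5c 5c 5c ∥ 7a.
Outer hash (tag): sum = 177+92+92+92+92+122 = 667; mod 256 = 155 → 9b.

9b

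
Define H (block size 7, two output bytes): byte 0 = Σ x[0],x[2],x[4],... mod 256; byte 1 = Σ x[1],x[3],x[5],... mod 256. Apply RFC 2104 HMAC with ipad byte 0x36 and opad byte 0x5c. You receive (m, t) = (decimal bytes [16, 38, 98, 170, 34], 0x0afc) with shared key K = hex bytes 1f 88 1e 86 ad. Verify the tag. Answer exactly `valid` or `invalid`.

valid

Key hex bytes 1f 88 1e 86 ad is 5 bytes ≤ B = 7; zero-pad to 7 bytes: K' = 1f 88 1e 86 ad 00 00.
K' ⊕ ipad = 29 be 28 b0 9b 36 36; K' ⊕ opad = 43 d4 42 da f1 5c 5c.
Inner hash: even-index sum = 498 mod 256 = 242; odd-index sum = 568 mod 256 = 56 → f2 38.
Outer hash (recomputed tag): even-index sum = 522 mod 256 = 10; odd-index sum = 764 mod 256 = 252 → 0a fc.
Recomputed tag = 0afc; claimed = 0afc → match.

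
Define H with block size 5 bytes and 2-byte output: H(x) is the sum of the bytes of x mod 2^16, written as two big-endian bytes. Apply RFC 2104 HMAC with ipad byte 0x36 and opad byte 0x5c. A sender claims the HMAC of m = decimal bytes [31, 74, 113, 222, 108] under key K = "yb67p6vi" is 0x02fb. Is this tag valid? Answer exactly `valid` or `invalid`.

valid

Key "yb67p6vi" = 79 62 36 37 70 36 76 69 is 8 bytes > B = 5, so hash it first: H(key) = 02 cd, then zero-pad to 5 bytes: K' = 02 cd 00 00 00.
K' ⊕ ipad = 34 fb 36 36 36; K' ⊕ opad = 5e 91 5c 5c 5c.
Inner hash: sum = 52+251+54+54+54+31+74+113+222+108 = 1013 → 03 f5.
Outer hash (recomputed tag): sum = 94+145+92+92+92+3+245 = 763 → 02 fb.
Recomputed tag = 02fb; claimed = 02fb → match.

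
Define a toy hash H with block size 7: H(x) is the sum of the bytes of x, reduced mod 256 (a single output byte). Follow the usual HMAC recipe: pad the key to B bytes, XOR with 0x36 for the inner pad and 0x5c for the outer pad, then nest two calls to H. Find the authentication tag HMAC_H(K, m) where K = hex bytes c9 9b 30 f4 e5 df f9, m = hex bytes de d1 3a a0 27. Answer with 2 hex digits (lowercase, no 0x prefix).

00

Key hex bytes c9 9b 30 f4 e5 df f9 is exactly B = 7 bytes: K' = c9 9b 30 f4 e5 df f9.
K' ⊕ ipad = ff ad 06 c2 d3 e9 cf.  K' ⊕ opad = 95 c7 6c a8 b9 83 a5.
Inner input = (K'⊕ipad) ∥ m = ff ad 06 c2 d3 e9 cf ∥ de d1 3a a0 27.
Inner hash: sum = 255+173+6+194+211+233+207+222+209+58+160+39 = 1967; mod 256 = 175 → af.
Outer input = (K'⊕opad) ∥ inner = 95 c7 6c a8 b9 83 a5 ∥ af.
Outer hash (tag): sum = 149+199+108+168+185+131+165+175 = 1280; mod 256 = 0 → 00.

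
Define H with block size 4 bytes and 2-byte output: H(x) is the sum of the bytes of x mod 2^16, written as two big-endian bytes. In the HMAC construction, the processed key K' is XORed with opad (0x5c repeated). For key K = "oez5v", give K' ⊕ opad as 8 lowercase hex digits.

Key "oez5v" = 6f 65 7a 35 76 is 5 bytes > B = 4, so hash it first: H(key) = 01 f9, then zero-pad to 4 bytes: K' = 01 f9 00 00.
XOR each byte with 0x5c: 01⊕5c=5d, f9⊕5c=a5, 00⊕5c=5c, 00⊕5c=5c.

5da55c5c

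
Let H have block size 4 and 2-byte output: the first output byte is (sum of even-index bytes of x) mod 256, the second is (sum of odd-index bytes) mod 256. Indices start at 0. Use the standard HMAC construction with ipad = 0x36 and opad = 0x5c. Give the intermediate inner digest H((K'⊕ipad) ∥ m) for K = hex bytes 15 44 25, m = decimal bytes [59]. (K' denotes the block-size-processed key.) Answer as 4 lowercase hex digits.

71a8

Key hex bytes 15 44 25 is 3 bytes ≤ B = 4; zero-pad to 4 bytes: K' = 15 44 25 00.
K' ⊕ ipad = 23 72 13 36.
Inner input = 23 72 13 36 ∥ 3b.
Inner hash: even-index sum = 113 mod 256 = 113; odd-index sum = 168 mod 256 = 168 → 71 a8.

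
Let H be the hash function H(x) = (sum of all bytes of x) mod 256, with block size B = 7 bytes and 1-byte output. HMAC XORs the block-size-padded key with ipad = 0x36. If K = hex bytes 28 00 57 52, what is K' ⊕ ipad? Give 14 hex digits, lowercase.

Key hex bytes 28 00 57 52 is 4 bytes ≤ B = 7; zero-pad to 7 bytes: K' = 28 00 57 52 00 00 00.
XOR each byte with 0x36: 28⊕36=1e, 00⊕36=36, 57⊕36=61, 52⊕36=64, 00⊕36=36, 00⊕36=36, 00⊕36=36.

1e366164363636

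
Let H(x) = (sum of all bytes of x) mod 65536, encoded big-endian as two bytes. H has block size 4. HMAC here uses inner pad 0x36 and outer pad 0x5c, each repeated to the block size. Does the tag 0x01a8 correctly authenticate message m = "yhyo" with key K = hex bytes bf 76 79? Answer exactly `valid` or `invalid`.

valid

Key hex bytes bf 76 79 is 3 bytes ≤ B = 4; zero-pad to 4 bytes: K' = bf 76 79 00.
K' ⊕ ipad = 89 40 4f 36; K' ⊕ opad = e3 2a 25 5c.
Inner hash: sum = 137+64+79+54+121+104+121+111 = 791 → 03 17.
Outer hash (recomputed tag): sum = 227+42+37+92+3+23 = 424 → 01 a8.
Recomputed tag = 01a8; claimed = 01a8 → match.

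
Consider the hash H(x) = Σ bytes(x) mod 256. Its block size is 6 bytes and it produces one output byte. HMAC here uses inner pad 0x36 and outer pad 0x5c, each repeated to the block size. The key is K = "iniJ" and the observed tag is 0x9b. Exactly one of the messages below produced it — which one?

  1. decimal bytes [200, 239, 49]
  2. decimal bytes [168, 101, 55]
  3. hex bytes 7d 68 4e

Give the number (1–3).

Key "iniJ" = 69 6e 69 4a is 4 bytes ≤ B = 6; zero-pad to 6 bytes: K' = 69 6e 69 4a 00 00.
K' ⊕ ipad = 5f 58 5f 7c 36 36; K' ⊕ opad = 35 32 35 16 5c 5c.
m1: inner = H(5f 58 5f 7c 36 36 c8 ef 31) = e6; tag = H(35 32 35 16 5c 5c e6) = 50
m2: inner = H(5f 58 5f 7c 36 36 a8 65 37) = 42; tag = H(35 32 35 16 5c 5c 42) = ac
m3: inner = H(5f 58 5f 7c 36 36 7d 68 4e) = 31; tag = H(35 32 35 16 5c 5c 31) = 9b ← matches

3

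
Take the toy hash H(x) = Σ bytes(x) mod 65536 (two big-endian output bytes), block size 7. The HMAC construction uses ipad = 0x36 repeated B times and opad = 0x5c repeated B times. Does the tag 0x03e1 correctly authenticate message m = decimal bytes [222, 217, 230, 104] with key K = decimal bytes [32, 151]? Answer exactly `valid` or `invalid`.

valid

Key decimal bytes [32, 151] = 20 97 is 2 bytes ≤ B = 7; zero-pad to 7 bytes: K' = 20 97 00 00 00 00 00.
K' ⊕ ipad = 16 a1 36 36 36 36 36; K' ⊕ opad = 7c cb 5c 5c 5c 5c 5c.
Inner hash: sum = 22+161+54+54+54+54+54+222+217+230+104 = 1226 → 04 ca.
Outer hash (recomputed tag): sum = 124+203+92+92+92+92+92+4+202 = 993 → 03 e1.
Recomputed tag = 03e1; claimed = 03e1 → match.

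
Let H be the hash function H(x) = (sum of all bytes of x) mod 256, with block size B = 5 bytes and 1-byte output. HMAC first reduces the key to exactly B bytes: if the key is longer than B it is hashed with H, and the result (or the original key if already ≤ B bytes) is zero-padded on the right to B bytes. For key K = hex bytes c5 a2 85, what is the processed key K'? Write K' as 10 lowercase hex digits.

c5a2850000

Key hex bytes c5 a2 85 is 3 bytes ≤ B = 5; zero-pad to 5 bytes: K' = c5 a2 85 00 00.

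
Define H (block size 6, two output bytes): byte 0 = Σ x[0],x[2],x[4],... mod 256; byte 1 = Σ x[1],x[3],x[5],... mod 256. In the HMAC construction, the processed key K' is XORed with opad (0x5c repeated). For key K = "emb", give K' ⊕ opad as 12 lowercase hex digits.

Key "emb" = 65 6d 62 is 3 bytes ≤ B = 6; zero-pad to 6 bytes: K' = 65 6d 62 00 00 00.
XOR each byte with 0x5c: 65⊕5c=39, 6d⊕5c=31, 62⊕5c=3e, 00⊕5c=5c, 00⊕5c=5c, 00⊕5c=5c.

39313e5c5c5c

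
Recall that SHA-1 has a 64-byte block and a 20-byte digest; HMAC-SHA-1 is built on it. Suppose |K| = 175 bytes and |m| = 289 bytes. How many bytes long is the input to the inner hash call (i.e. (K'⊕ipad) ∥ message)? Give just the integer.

353

Key is 175 > 64 bytes, so it is hashed to 20 bytes then zero-padded to 64: |K'| = 64.
Inner input = (K'⊕ipad) ∥ m → 64 + 289 = 353 bytes.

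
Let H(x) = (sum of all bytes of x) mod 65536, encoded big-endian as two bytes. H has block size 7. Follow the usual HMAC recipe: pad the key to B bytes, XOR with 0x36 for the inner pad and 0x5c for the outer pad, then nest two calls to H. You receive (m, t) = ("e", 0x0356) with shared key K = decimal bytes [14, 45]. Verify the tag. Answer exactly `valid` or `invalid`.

Key decimal bytes [14, 45] = 0e 2d is 2 bytes ≤ B = 7; zero-pad to 7 bytes: K' = 0e 2d 00 00 00 00 00.
K' ⊕ ipad = 38 1b 36 36 36 36 36; K' ⊕ opad = 52 71 5c 5c 5c 5c 5c.
Inner hash: sum = 56+27+54+54+54+54+54+101 = 454 → 01 c6.
Outer hash (recomputed tag): sum = 82+113+92+92+92+92+92+1+198 = 854 → 03 56.
Recomputed tag = 0356; claimed = 0356 → match.

valid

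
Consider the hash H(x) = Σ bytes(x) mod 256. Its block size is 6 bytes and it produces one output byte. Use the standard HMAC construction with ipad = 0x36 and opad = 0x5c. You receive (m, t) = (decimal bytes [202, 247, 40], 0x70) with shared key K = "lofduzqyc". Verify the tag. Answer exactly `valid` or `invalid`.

Key "lofduzqyc" = 6c 6f 66 64 75 7a 71 79 63 is 9 bytes > B = 6, so hash it first: H(key) = e1, then zero-pad to 6 bytes: K' = e1 00 00 00 00 00.
K' ⊕ ipad = d7 36 36 36 36 36; K' ⊕ opad = bd 5c 5c 5c 5c 5c.
Inner hash: sum = 215+54+54+54+54+54+202+247+40 = 974; mod 256 = 206 → ce.
Outer hash (recomputed tag): sum = 189+92+92+92+92+92+206 = 855; mod 256 = 87 → 57.
Recomputed tag = 57; claimed = 70 → mismatch.

invalid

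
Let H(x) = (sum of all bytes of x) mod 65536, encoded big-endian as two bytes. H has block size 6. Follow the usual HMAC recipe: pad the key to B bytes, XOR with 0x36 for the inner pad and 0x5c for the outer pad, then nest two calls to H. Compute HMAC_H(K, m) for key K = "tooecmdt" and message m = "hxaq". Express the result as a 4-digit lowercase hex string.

01fd

Key "tooecmdt" = 74 6f 6f 65 63 6d 64 74 is 8 bytes > B = 6, so hash it first: H(key) = 03 5f, then zero-pad to 6 bytes: K' = 03 5f 00 00 00 00.
K' ⊕ ipad = 35 69 36 36 36 36.  K' ⊕ opad = 5f 03 5c 5c 5c 5c.
Inner input = (K'⊕ipad) ∥ m = 35 69 36 36 36 36 ∥ 68 78 61 71.
Inner hash: sum = 53+105+54+54+54+54+104+120+97+113 = 808 → 03 28.
Outer input = (K'⊕opad) ∥ inner = 5f 03 5c 5c 5c 5c ∥ 03 28.
Outer hash (tag): sum = 95+3+92+92+92+92+3+40 = 509 → 01 fd.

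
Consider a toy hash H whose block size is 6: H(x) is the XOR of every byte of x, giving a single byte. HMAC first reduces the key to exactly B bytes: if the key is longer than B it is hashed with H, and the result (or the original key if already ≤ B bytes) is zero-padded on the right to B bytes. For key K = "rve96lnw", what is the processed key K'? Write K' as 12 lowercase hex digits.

|K| = 8 > B = 6, so first hash the key.
H(K): XOR 72⊕76⊕65⊕39⊕36⊕6c⊕6e⊕77 = 1b.
Zero-pad H(K) = 1b to 6 bytes: K' = 1b 00 00 00 00 00.

1b0000000000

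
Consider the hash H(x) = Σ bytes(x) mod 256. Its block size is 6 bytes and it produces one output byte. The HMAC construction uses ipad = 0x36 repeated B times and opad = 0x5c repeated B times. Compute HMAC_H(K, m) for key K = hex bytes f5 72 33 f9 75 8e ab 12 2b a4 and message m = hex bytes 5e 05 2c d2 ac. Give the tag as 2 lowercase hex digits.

Key hex bytes f5 72 33 f9 75 8e ab 12 2b a4 is 10 bytes > B = 6, so hash it first: H(key) = 22, then zero-pad to 6 bytes: K' = 22 00 00 00 00 00.
K' ⊕ ipad = 14 36 36 36 36 36.  K' ⊕ opad = 7e 5c 5c 5c 5c 5c.
Inner input = (K'⊕ipad) ∥ m = 14 36 36 36 36 36 ∥ 5e 05 2c d2 ac.
Inner hash: sum = 20+54+54+54+54+54+94+5+44+210+172 = 815; mod 256 = 47 → 2f.
Outer input = (K'⊕opad) ∥ inner = 7e 5c 5c 5c 5c 5c ∥ 2f.
Outer hash (tag): sum = 126+92+92+92+92+92+47 = 633; mod 256 = 121 → 79.

79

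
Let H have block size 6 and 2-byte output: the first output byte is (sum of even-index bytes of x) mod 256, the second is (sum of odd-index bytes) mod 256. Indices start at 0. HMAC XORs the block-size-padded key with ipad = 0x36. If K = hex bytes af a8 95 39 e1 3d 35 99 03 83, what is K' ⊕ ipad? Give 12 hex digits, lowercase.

6b0c36363636

Key hex bytes af a8 95 39 e1 3d 35 99 03 83 is 10 bytes > B = 6, so hash it first: H(key) = 5d 3a, then zero-pad to 6 bytes: K' = 5d 3a 00 00 00 00.
XOR each byte with 0x36: 5d⊕36=6b, 3a⊕36=0c, 00⊕36=36, 00⊕36=36, 00⊕36=36, 00⊕36=36.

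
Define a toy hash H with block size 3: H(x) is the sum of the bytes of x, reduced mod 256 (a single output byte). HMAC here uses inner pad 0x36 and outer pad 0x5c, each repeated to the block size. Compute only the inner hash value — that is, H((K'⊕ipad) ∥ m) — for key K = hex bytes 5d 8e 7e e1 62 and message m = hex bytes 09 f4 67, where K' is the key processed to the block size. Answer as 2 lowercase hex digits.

6a

Key hex bytes 5d 8e 7e e1 62 is 5 bytes > B = 3, so hash it first: H(key) = ac, then zero-pad to 3 bytes: K' = ac 00 00.
K' ⊕ ipad = 9a 36 36.
Inner input = 9a 36 36 ∥ 09 f4 67.
Inner hash: sum = 154+54+54+9+244+103 = 618; mod 256 = 106 → 6a.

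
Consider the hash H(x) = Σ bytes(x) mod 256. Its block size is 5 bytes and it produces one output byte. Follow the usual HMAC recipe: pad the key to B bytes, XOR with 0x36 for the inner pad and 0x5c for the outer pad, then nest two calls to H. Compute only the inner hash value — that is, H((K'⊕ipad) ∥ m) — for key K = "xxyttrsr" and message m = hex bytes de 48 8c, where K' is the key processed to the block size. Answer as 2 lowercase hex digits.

Key "xxyttrsr" = 78 78 79 74 74 72 73 72 is 8 bytes > B = 5, so hash it first: H(key) = a8, then zero-pad to 5 bytes: K' = a8 00 00 00 00.
K' ⊕ ipad = 9e 36 36 36 36.
Inner input = 9e 36 36 36 36 ∥ de 48 8c.
Inner hash: sum = 158+54+54+54+54+222+72+140 = 808; mod 256 = 40 → 28.

28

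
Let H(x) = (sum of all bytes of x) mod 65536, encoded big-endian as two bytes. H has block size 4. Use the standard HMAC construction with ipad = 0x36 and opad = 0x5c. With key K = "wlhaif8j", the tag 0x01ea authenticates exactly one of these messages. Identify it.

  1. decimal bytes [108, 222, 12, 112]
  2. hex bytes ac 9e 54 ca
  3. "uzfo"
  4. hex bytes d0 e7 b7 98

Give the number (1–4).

Key "wlhaif8j" = 77 6c 68 61 69 66 38 6a is 8 bytes > B = 4, so hash it first: H(key) = 03 1d, then zero-pad to 4 bytes: K' = 03 1d 00 00.
K' ⊕ ipad = 35 2b 36 36; K' ⊕ opad = 5f 41 5c 5c.
m1: inner = H(35 2b 36 36 6c de 0c 70) = 02 92; tag = H(5f 41 5c 5c 02 92) = 01ec
m2: inner = H(35 2b 36 36 ac 9e 54 ca) = 03 34; tag = H(5f 41 5c 5c 03 34) = 018f
m3: inner = H(35 2b 36 36 75 7a 66 6f) = 02 90; tag = H(5f 41 5c 5c 02 90) = 01ea ← matches
m4: inner = H(35 2b 36 36 d0 e7 b7 98) = 03 d2; tag = H(5f 41 5c 5c 03 d2) = 022d

3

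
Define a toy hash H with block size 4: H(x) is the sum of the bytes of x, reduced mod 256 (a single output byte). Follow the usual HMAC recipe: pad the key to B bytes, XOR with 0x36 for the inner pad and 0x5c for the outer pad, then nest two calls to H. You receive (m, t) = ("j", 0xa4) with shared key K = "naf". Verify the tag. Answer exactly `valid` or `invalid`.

Key "naf" = 6e 61 66 is 3 bytes ≤ B = 4; zero-pad to 4 bytes: K' = 6e 61 66 00.
K' ⊕ ipad = 58 57 50 36; K' ⊕ opad = 32 3d 3a 5c.
Inner hash: sum = 88+87+80+54+106 = 415; mod 256 = 159 → 9f.
Outer hash (recomputed tag): sum = 50+61+58+92+159 = 420; mod 256 = 164 → a4.
Recomputed tag = a4; claimed = a4 → match.

valid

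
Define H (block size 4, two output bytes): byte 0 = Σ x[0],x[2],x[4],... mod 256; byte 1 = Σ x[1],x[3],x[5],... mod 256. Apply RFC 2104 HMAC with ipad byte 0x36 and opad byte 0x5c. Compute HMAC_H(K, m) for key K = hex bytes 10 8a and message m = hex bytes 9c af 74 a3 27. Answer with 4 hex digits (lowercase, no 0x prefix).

Key hex bytes 10 8a is 2 bytes ≤ B = 4; zero-pad to 4 bytes: K' = 10 8a 00 00.
K' ⊕ ipad = 26 bc 36 36.  K' ⊕ opad = 4c d6 5c 5c.
Inner input = (K'⊕ipad) ∥ m = 26 bc 36 36 ∥ 9c af 74 a3 27.
Inner hash: even-index sum = 403 mod 256 = 147; odd-index sum = 580 mod 256 = 68 → 93 44.
Outer input = (K'⊕opad) ∥ inner = 4c d6 5c 5c ∥ 93 44.
Outer hash (tag): even-index sum = 315 mod 256 = 59; odd-index sum = 374 mod 256 = 118 → 3b 76.

3b76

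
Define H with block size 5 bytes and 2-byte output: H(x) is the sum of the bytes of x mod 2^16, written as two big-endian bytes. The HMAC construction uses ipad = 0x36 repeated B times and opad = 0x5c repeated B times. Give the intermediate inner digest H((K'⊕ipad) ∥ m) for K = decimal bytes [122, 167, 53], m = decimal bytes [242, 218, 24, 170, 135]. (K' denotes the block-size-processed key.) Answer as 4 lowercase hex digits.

0461

Key decimal bytes [122, 167, 53] = 7a a7 35 is 3 bytes ≤ B = 5; zero-pad to 5 bytes: K' = 7a a7 35 00 00.
K' ⊕ ipad = 4c 91 03 36 36.
Inner input = 4c 91 03 36 36 ∥ f2 da 18 aa 87.
Inner hash: sum = 76+145+3+54+54+242+218+24+170+135 = 1121 → 04 61.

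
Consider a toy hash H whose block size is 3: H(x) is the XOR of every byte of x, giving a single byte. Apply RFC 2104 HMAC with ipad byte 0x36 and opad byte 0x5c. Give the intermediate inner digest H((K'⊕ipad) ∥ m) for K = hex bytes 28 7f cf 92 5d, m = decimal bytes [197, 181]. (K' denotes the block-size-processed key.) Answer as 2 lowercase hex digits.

Key hex bytes 28 7f cf 92 5d is 5 bytes > B = 3, so hash it first: H(key) = 57, then zero-pad to 3 bytes: K' = 57 00 00.
K' ⊕ ipad = 61 36 36.
Inner input = 61 36 36 ∥ c5 b5.
Inner hash: XOR 61⊕36⊕36⊕c5⊕b5 = 11.

11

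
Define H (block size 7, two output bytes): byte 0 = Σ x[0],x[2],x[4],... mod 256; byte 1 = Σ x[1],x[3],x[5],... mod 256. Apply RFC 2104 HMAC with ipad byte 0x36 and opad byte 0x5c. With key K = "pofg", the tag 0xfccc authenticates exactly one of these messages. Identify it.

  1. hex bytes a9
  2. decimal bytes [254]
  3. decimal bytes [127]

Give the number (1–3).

Key "pofg" = 70 6f 66 67 is 4 bytes ≤ B = 7; zero-pad to 7 bytes: K' = 70 6f 66 67 00 00 00.
K' ⊕ ipad = 46 59 50 51 36 36 36; K' ⊕ opad = 2c 33 3a 3b 5c 5c 5c.
m1: inner = H(46 59 50 51 36 36 36 a9) = 02 89; tag = H(2c 33 3a 3b 5c 5c 5c 02 89) = a7cc
m2: inner = H(46 59 50 51 36 36 36 fe) = 02 de; tag = H(2c 33 3a 3b 5c 5c 5c 02 de) = fccc ← matches
m3: inner = H(46 59 50 51 36 36 36 7f) = 02 5f; tag = H(2c 33 3a 3b 5c 5c 5c 02 5f) = 7dcc

2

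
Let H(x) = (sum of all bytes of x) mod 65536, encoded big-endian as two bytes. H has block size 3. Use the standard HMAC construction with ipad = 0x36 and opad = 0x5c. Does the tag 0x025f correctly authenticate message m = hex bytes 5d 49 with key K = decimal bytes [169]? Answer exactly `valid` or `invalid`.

Key decimal bytes [169] = a9 is 1 byte ≤ B = 3; zero-pad to 3 bytes: K' = a9 00 00.
K' ⊕ ipad = 9f 36 36; K' ⊕ opad = f5 5c 5c.
Inner hash: sum = 159+54+54+93+73 = 433 → 01 b1.
Outer hash (recomputed tag): sum = 245+92+92+1+177 = 607 → 02 5f.
Recomputed tag = 025f; claimed = 025f → match.

valid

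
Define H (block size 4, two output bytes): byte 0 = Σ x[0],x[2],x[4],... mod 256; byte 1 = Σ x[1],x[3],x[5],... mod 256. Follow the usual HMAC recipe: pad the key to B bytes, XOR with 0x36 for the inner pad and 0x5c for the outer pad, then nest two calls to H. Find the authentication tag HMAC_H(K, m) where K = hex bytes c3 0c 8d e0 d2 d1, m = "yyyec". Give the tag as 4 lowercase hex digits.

79dc

Key hex bytes c3 0c 8d e0 d2 d1 is 6 bytes > B = 4, so hash it first: H(key) = 22 bd, then zero-pad to 4 bytes: K' = 22 bd 00 00.
K' ⊕ ipad = 14 8b 36 36.  K' ⊕ opad = 7e e1 5c 5c.
Inner input = (K'⊕ipad) ∥ m = 14 8b 36 36 ∥ 79 79 79 65 63.
Inner hash: even-index sum = 415 mod 256 = 159; odd-index sum = 415 mod 256 = 159 → 9f 9f.
Outer input = (K'⊕opad) ∥ inner = 7e e1 5c 5c ∥ 9f 9f.
Outer hash (tag): even-index sum = 377 mod 256 = 121; odd-index sum = 476 mod 256 = 220 → 79 dc.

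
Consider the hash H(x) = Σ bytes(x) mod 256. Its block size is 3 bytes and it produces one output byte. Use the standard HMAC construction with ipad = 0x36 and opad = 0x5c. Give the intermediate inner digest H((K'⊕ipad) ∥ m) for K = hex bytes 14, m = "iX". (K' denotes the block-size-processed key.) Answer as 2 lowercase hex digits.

4f

Key hex bytes 14 is 1 byte ≤ B = 3; zero-pad to 3 bytes: K' = 14 00 00.
K' ⊕ ipad = 22 36 36.
Inner input = 22 36 36 ∥ 69 58.
Inner hash: sum = 34+54+54+105+88 = 335; mod 256 = 79 → 4f.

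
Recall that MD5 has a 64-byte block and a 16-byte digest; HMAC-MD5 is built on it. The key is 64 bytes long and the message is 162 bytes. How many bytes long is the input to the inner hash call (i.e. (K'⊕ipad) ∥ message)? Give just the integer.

226

Key is 64 ≤ 64 bytes, zero-padded: |K'| = 64.
Inner input = (K'⊕ipad) ∥ m → 64 + 162 = 226 bytes.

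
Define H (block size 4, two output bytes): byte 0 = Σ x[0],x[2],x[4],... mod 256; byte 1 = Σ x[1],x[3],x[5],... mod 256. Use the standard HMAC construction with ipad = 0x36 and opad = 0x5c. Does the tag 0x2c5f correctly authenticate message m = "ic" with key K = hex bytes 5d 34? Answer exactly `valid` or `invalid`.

invalid

Key hex bytes 5d 34 is 2 bytes ≤ B = 4; zero-pad to 4 bytes: K' = 5d 34 00 00.
K' ⊕ ipad = 6b 02 36 36; K' ⊕ opad = 01 68 5c 5c.
Inner hash: even-index sum = 266 mod 256 = 10; odd-index sum = 155 mod 256 = 155 → 0a 9b.
Outer hash (recomputed tag): even-index sum = 103 mod 256 = 103; odd-index sum = 351 mod 256 = 95 → 67 5f.
Recomputed tag = 675f; claimed = 2c5f → mismatch.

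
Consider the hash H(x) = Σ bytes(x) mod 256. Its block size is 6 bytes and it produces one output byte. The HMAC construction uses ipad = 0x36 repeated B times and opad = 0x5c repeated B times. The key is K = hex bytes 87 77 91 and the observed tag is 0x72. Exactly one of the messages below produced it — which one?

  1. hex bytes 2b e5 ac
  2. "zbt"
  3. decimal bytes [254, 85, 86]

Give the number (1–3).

Key hex bytes 87 77 91 is 3 bytes ≤ B = 6; zero-pad to 6 bytes: K' = 87 77 91 00 00 00.
K' ⊕ ipad = b1 41 a7 36 36 36; K' ⊕ opad = db 2b cd 5c 5c 5c.
m1: inner = H(b1 41 a7 36 36 36 2b e5 ac) = f7; tag = H(db 2b cd 5c 5c 5c f7) = de
m2: inner = H(b1 41 a7 36 36 36 7a 62 74) = 8b; tag = H(db 2b cd 5c 5c 5c 8b) = 72 ← matches
m3: inner = H(b1 41 a7 36 36 36 fe 55 56) = e4; tag = H(db 2b cd 5c 5c 5c e4) = cb

2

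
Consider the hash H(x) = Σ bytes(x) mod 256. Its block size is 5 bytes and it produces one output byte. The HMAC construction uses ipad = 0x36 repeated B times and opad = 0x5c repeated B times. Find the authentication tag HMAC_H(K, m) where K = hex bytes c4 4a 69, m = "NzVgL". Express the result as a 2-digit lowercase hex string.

Key hex bytes c4 4a 69 is 3 bytes ≤ B = 5; zero-pad to 5 bytes: K' = c4 4a 69 00 00.
K' ⊕ ipad = f2 7c 5f 36 36.  K' ⊕ opad = 98 16 35 5c 5c.
Inner input = (K'⊕ipad) ∥ m = f2 7c 5f 36 36 ∥ 4e 7a 56 67 4c.
Inner hash: sum = 242+124+95+54+54+78+122+86+103+76 = 1034; mod 256 = 10 → 0a.
Outer input = (K'⊕opad) ∥ inner = 98 16 35 5c 5c ∥ 0a.
Outer hash (tag): sum = 152+22+53+92+92+10 = 421; mod 256 = 165 → a5.

a5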